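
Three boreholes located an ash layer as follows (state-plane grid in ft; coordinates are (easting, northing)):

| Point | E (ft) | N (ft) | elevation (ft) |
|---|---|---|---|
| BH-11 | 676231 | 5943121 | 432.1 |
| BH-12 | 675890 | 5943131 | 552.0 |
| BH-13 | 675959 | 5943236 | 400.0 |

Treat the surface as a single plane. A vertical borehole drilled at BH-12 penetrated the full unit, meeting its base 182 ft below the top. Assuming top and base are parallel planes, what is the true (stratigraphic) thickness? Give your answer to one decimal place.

Let the plane be z = a·E + b·N + c.
BH-12−BH-11: −341a + 10b = 119.9;  BH-13−BH-11: −272a + 115b = −32.1.
Solving gives a = −0.38661, b = −1.19356.
|∇z| = √(a²+b²) = 1.25461, so dip δ = arctan(1.25461) = 51.44°.
True thickness = vertical thickness × cos δ = 182 × cos 51.44° = 113.4 ft.

113.4 ft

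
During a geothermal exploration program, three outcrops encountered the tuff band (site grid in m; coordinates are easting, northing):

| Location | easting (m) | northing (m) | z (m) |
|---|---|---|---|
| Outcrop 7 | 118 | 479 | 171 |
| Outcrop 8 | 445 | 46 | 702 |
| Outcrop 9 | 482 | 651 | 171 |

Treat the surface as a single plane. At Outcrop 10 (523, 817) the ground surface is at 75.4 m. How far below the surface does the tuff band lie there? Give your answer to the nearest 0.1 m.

Let the plane be z = a·easting + b·northing + c.
Outcrop 8−Outcrop 7: 327a − 433b = 531;  Outcrop 9−Outcrop 7: 364a + 172b = 0.
Solving gives a = 0.42707, b = −0.90380.
Then c = 171 − a·118 − b·479 = 553.53.
At (523, 817): z_contact = 223.36 − 738.41 + 553.53 = 38.48 m.
Depth below ground = 75.4 − 38.48 = 36.9 m.

36.9 m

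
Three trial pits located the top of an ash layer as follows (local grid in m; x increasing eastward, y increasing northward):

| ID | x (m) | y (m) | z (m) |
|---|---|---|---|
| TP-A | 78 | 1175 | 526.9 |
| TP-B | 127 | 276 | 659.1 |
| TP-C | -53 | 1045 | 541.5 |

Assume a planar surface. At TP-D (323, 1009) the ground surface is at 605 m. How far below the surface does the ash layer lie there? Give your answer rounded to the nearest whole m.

Let the plane be z = a·x + b·y + c.
TP-B−TP-A: 49a − 899b = 132.2;  TP-C−TP-A: −131a − 130b = 14.6.
Solving gives a = 0.03271, b = −0.14527.
Then c = 526.9 − a·78 − b·1175 = 695.04.
At (323, 1009): z_contact = 10.6 − 146.6 + 695.04 = 559.0 m.
Depth below ground = 605 − 559.0 = 46 m.

46 m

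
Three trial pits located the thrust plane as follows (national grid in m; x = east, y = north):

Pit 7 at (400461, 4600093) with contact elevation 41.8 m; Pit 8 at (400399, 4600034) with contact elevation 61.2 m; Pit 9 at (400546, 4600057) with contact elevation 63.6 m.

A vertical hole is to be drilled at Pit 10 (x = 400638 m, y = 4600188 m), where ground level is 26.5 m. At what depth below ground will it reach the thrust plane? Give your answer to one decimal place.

Let the plane be z = a·x + b·y + c.
Pit 8−Pit 7: −62a − 59b = 19.4;  Pit 9−Pit 7: 85a − 36b = 21.8.
Solving gives a = 0.081109425, b = −0.414047192.
Then c = 41.8 − a·400461 − b·4600093 = 1872216.23.
At (400638, 4600188): z_contact = 32495.52 − 1904694.92 + 1872216.23 = 16.82 m.
Depth below ground = 26.5 − 16.82 = 9.7 m.

9.7 m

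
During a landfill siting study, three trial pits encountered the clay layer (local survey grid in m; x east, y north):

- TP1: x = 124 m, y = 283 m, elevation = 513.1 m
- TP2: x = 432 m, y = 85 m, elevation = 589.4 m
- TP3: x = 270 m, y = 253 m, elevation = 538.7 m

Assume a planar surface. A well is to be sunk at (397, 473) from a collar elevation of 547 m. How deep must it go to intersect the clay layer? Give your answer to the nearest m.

27 m

Let the plane be z = a·x + b·y + c.
TP2−TP1: 308a − 198b = 76.3;  TP3−TP1: 146a − 30b = 25.6.
Solving gives a = 0.14134, b = −0.16550.
Then c = 513.1 − a·124 − b·283 = 542.41.
At (397, 473): z_contact = 56.1 − 78.3 + 542.41 = 520.2 m.
Depth below ground = 547 − 520.2 = 27 m.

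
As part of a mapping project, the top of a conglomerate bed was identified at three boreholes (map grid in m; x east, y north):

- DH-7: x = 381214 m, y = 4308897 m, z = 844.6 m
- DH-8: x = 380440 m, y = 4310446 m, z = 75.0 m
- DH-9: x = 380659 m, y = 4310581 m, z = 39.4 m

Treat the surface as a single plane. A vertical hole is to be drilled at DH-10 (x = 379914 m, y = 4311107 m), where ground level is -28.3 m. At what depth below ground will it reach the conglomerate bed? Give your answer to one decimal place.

Let the plane be z = a·x + b·y + c.
DH-8−DH-7: −774a + 1549b = −769.6;  DH-9−DH-7: −555a + 1684b = −805.2.
Solving gives a = 0.109869941, b = −0.441937163.
Then c = 844.6 − a·381214 − b·4308897 = 1863222.36.
At (379914, 4311107): z_contact = 41741.13 − 1905238.40 + 1863222.36 = -274.91 m.
Depth below ground = -28.3 − (-274.91) = 246.6 m.

246.6 m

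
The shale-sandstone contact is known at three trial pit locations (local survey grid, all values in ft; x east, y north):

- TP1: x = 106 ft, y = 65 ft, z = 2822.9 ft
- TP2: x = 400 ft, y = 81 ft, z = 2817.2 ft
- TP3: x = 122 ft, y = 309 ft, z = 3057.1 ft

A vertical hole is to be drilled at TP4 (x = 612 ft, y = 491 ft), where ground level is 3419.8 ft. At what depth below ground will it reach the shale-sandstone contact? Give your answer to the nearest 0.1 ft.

222.4 ft

Two edge vectors: TP1→TP2 = (294, 16, -5.7), TP1→TP3 = (16, 244, 234.2).
Normal n = (TP1→TP2) × (TP1→TP3) = (5138, -68946, 71480).
So ∂z/∂x = −n_x/n_z = −0.07188 and ∂z/∂y = −n_y/n_z = 0.96455.
Intercept c from TP1: 2822.9 + 7.62 − 62.70 = 2767.82.
At (612, 491): z_contact = −43.99 + 473.59 + 2767.82 = 3197.43 ft.
Depth below ground = 3419.8 − 3197.43 = 222.4 ft.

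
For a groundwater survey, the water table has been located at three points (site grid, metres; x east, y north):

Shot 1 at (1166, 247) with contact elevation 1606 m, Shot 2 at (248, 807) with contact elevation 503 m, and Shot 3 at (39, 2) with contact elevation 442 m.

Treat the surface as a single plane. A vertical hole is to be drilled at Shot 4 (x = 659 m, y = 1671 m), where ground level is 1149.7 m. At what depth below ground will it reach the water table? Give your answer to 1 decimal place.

Let the plane be z = a·x + b·y + c.
Shot 2−Shot 1: −918a + 560b = −1103;  Shot 3−Shot 1: −1127a − 245b = −1164.
Solving gives a = 1.077153, b = −0.203882.
Then c = 1606 − a·1166 − b·247 = 400.40.
At (659, 1671): z_contact = 709.84 − 340.69 + 400.40 = 769.56 m.
Depth below ground = 1149.7 − 769.56 = 380.1 m.

380.1 m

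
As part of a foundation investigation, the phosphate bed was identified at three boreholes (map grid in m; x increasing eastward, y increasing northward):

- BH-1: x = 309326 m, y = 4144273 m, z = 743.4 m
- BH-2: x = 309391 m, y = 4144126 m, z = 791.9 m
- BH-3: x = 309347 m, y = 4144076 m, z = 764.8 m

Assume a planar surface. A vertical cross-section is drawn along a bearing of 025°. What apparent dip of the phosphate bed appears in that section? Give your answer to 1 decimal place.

Two edge vectors: BH-1→BH-2 = (65, -147, 48.5), BH-1→BH-3 = (21, -197, 21.4).
Normal n = (BH-1→BH-2) × (BH-1→BH-3) = (6408.7, -372.5, -9718).
So ∂z/∂x = −n_x/n_z = 0.65947 and ∂z/∂y = −n_y/n_z = −0.03833.
Unit vector along 025° is (sin 25°, cos 25°) = (0.4226, 0.9063).
Slope in that direction = a·(0.4226) + b·(0.9063) = 0.24396.
Apparent dip = arctan|0.24396| = 13.7° (true dip is 33.4°, so apparent ≤ true as expected).

13.7°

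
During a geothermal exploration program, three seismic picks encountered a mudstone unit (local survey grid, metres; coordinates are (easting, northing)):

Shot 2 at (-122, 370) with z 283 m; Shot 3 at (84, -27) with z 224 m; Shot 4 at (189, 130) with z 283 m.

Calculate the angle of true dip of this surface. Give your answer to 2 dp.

17.39°

Two edge vectors: Shot 2→Shot 3 = (206, -397, -59), Shot 2→Shot 4 = (311, -240, 0).
Normal n = (Shot 2→Shot 3) × (Shot 2→Shot 4) = (-14160, -18349, 74027).
So ∂z/∂E = −n_x/n_z = 0.19128 and ∂z/∂N = −n_y/n_z = 0.24787.
Gradient magnitude |∇z| = √(a² + b²) = √(0.03659 + 0.06144) = 0.31309.
True dip = arctan(0.31309) = 17.39°, dipping toward SW (azimuth ≈ 218°).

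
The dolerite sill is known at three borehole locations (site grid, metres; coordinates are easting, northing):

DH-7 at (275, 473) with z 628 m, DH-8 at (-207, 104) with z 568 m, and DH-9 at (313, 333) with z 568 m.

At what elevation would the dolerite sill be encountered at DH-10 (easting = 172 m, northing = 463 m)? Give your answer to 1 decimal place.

Two edge vectors: DH-7→DH-8 = (-482, -369, -60), DH-7→DH-9 = (38, -140, -60).
Normal n = (DH-7→DH-8) × (DH-7→DH-9) = (13740, -31200, 81502).
So ∂z/∂easting = −n_x/n_z = −0.16858 and ∂z/∂northing = −n_y/n_z = 0.38281.
Intercept c from DH-7: 628 + 46.36 − 181.07 = 493.29.
At (172, 463): z = −29.0 + 177.2 + 493.29 = 641.5 m.

641.5 m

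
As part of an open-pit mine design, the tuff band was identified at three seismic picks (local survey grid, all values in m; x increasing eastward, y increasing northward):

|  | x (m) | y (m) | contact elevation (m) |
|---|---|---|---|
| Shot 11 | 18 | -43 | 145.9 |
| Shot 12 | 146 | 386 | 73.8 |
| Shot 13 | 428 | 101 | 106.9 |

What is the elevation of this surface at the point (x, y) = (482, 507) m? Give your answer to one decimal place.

Let the plane be z = a·x + b·y + c.
Shot 12−Shot 11: 128a + 429b = −72.1;  Shot 13−Shot 11: 410a + 144b = −39.
Solving gives a = −0.04032, b = −0.15604.
Then c = 145.9 − a·18 − b·-43 = 139.92.
At (482, 507): z = −19.4 − 79.1 + 139.92 = 41.4 m.

41.4 m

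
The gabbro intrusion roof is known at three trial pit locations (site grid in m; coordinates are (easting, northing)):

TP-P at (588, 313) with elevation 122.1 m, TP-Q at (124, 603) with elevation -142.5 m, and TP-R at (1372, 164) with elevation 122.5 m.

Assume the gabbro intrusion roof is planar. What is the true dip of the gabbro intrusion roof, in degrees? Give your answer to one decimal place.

53.1°

Two edge vectors: TP-P→TP-Q = (-464, 290, -264.6), TP-P→TP-R = (784, -149, 0.4).
Normal n = (TP-P→TP-Q) × (TP-P→TP-R) = (-39309.4, -207260.8, -158224).
So ∂z/∂E = −n_x/n_z = −0.24844 and ∂z/∂N = −n_y/n_z = −1.30992.
Gradient magnitude |∇z| = √(a² + b²) = √(0.06172 + 1.71589) = 1.33327.
True dip = arctan(1.33327) = 53.1°, dipping toward N (azimuth ≈ 011°).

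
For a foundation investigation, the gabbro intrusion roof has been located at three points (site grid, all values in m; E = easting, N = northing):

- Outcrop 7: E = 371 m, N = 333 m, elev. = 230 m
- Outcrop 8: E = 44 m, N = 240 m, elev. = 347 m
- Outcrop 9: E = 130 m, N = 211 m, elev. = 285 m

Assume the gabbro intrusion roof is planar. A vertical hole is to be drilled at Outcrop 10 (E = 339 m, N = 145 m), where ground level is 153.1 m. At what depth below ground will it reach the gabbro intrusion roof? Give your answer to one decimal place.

16.2 m

Let the plane be z = a·E + b·N + c.
Outcrop 8−Outcrop 7: −327a − 93b = 117;  Outcrop 9−Outcrop 7: −241a − 122b = 55.
Solving gives a = −0.52394, b = 0.58418.
Then c = 230 − a·371 − b·333 = 229.85.
At (339, 145): z_contact = −177.62 + 84.71 + 229.85 = 136.94 m.
Depth below ground = 153.1 − 136.94 = 16.2 m.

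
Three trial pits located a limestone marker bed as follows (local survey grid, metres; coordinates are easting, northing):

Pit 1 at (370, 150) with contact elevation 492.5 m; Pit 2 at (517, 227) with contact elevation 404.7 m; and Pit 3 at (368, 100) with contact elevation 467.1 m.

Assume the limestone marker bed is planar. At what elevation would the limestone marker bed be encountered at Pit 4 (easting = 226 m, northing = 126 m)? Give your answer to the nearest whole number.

606 m

Two edge vectors: Pit 1→Pit 2 = (147, 77, -87.8), Pit 1→Pit 3 = (-2, -50, -25.4).
Normal n = (Pit 1→Pit 2) × (Pit 1→Pit 3) = (-6345.8, 3909.4, -7196).
So ∂z/∂easting = −n_x/n_z = −0.88185 and ∂z/∂northing = −n_y/n_z = 0.54327.
Intercept c from Pit 1: 492.5 + 326.28 − 81.49 = 737.29.
At (226, 126): z = −199.3 + 68.5 + 737.29 = 606.4 m.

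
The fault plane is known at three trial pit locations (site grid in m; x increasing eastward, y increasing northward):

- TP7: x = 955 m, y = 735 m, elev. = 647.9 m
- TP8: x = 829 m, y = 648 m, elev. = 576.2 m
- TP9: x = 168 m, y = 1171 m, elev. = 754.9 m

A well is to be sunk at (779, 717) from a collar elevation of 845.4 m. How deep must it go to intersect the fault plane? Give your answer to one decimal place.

Two edge vectors: TP7→TP8 = (-126, -87, -71.7), TP7→TP9 = (-787, 436, 107).
Normal n = (TP7→TP8) × (TP7→TP9) = (21952.2, 69909.9, -123405).
So ∂z/∂x = −n_x/n_z = 0.177887 and ∂z/∂y = −n_y/n_z = 0.566508.
Intercept c from TP7: 647.9 − 169.88 − 416.38 = 61.63.
At (779, 717): z_contact = 138.57 + 406.19 + 61.63 = 606.39 m.
Depth below ground = 845.4 − 606.39 = 239.0 m.

239.0 m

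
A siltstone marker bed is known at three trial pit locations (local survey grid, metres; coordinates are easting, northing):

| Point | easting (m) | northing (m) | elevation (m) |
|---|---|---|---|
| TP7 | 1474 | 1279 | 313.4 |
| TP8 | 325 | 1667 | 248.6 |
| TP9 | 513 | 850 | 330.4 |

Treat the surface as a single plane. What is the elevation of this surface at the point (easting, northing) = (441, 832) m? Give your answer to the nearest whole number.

Let the plane be z = a·easting + b·northing + c.
TP8−TP7: −1149a + 388b = −64.8;  TP9−TP7: −961a − 429b = 17.
Solving gives a = 0.02449, b = −0.09449.
Then c = 313.4 − a·1474 − b·1279 = 398.15.
At (441, 832): z = 10.8 − 78.6 + 398.15 = 330.3 m.

330 m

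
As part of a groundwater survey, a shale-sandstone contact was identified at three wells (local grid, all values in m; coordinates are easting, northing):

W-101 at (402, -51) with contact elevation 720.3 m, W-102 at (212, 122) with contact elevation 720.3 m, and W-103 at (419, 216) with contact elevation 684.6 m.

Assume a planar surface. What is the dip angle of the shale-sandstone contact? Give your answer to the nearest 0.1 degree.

9.7°

Let the plane be z = a·easting + b·northing + c.
W-102−W-101: −190a + 173b = 0;  W-103−W-101: 17a + 267b = −35.7.
Solving gives a = −0.11507, b = −0.12638.
Gradient magnitude |∇z| = √(a² + b²) = √(0.01324 + 0.01597) = 0.17092.
True dip = arctan(0.17092) = 9.7°, dipping toward NE (azimuth ≈ 042°).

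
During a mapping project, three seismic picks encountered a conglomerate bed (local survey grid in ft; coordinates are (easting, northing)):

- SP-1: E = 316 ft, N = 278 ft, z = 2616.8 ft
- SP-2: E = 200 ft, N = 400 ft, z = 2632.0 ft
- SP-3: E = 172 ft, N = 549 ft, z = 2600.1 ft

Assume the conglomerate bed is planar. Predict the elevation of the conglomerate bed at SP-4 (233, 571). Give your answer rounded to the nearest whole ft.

Two edge vectors: SP-1→SP-2 = (-116, 122, 15.2), SP-1→SP-3 = (-144, 271, -16.7).
Normal n = (SP-1→SP-2) × (SP-1→SP-3) = (-6156.6, -4126, -13868).
So ∂z/∂E = −n_x/n_z = −0.44394 and ∂z/∂N = −n_y/n_z = −0.29752.
Intercept c from SP-1: 2616.8 + 140.29 + 82.71 = 2839.80.
At (233, 571): z = −103.4 − 169.9 + 2839.80 = 2566.5 ft.

2566 ft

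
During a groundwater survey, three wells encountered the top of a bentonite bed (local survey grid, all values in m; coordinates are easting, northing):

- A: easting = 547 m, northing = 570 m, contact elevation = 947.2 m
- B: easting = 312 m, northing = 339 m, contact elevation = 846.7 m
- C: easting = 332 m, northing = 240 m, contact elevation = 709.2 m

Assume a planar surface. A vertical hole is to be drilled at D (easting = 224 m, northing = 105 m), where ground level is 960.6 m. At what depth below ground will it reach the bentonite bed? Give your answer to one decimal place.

Let the plane be z = a·easting + b·northing + c.
B−A: −235a − 231b = −100.5;  C−A: −215a − 330b = −238.
Solving gives a = −0.78225, b = 1.23086.
Then c = 947.2 − a·547 − b·570 = 673.50.
At (224, 105): z_contact = −175.22 + 129.24 + 673.50 = 627.52 m.
Depth below ground = 960.6 − 627.52 = 333.1 m.

333.1 m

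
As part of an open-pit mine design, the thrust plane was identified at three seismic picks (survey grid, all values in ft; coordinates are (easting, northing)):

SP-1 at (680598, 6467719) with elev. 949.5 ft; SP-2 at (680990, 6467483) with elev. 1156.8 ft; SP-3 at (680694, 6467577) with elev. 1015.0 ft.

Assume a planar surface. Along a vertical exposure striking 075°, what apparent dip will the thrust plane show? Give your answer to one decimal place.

Let the plane be z = a·E + b·N + c.
SP-2−SP-1: 392a − 236b = 207.3;  SP-3−SP-1: 96a − 142b = 65.5.
Solving gives a = 0.42349, b = −0.17496.
Unit vector along 075° is (sin 75°, cos 75°) = (0.9659, 0.2588).
Slope in that direction = a·(0.9659) + b·(0.2588) = 0.36378.
Apparent dip = arctan|0.36378| = 20.0° (true dip is 24.6°, so apparent ≤ true as expected).

20.0°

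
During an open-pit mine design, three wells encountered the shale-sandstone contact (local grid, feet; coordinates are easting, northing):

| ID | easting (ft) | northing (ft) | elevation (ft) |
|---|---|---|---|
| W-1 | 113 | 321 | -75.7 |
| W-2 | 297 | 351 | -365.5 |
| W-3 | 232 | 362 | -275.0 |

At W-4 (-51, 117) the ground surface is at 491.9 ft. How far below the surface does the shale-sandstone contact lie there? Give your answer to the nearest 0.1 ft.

211.8 ft

Let the plane be z = a·easting + b·northing + c.
W-2−W-1: 184a + 30b = −289.8;  W-3−W-1: 119a + 41b = −199.3.
Solving gives a = −1.48535, b = −0.54982.
Then c = -75.7 − a·113 − b·321 = 268.64.
At (-51, 117): z_contact = 75.75 − 64.33 + 268.64 = 280.06 ft.
Depth below ground = 491.9 − 280.06 = 211.8 ft.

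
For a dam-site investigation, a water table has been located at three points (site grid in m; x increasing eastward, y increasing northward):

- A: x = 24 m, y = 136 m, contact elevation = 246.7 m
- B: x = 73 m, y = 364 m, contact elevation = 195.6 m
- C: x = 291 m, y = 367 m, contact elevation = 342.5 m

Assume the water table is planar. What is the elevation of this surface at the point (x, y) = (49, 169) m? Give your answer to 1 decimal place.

Let the plane be z = a·x + b·y + c.
B−A: 49a + 228b = −51.1;  C−A: 267a + 231b = 95.8.
Solving gives a = 0.67895, b = −0.37004.
Then c = 246.7 − a·24 − b·136 = 280.73.
At (49, 169): z = 33.3 − 62.5 + 280.73 = 251.5 m.

251.5 m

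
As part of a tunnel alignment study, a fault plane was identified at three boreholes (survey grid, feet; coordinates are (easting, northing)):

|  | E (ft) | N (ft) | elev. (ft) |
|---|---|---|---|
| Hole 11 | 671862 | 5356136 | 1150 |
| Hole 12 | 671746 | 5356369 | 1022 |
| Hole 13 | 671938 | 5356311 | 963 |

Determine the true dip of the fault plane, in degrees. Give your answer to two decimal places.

Let the plane be z = a·E + b·N + c.
Hole 12−Hole 11: −116a + 233b = −128;  Hole 13−Hole 11: 76a + 175b = −187.
Solving gives a = −0.55701, b = −0.82667.
Gradient magnitude |∇z| = √(a² + b²) = √(0.31026 + 0.68338) = 0.99682.
True dip = arctan(0.99682) = 44.91°, dipping toward NE (azimuth ≈ 034°).

44.91°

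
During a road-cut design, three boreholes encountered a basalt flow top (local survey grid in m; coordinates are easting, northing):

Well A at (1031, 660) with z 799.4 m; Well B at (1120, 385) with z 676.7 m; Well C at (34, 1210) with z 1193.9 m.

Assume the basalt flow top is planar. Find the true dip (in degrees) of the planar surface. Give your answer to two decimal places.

23.17°

Two edge vectors: Well A→Well B = (89, -275, -122.7), Well A→Well C = (-997, 550, 394.5).
Normal n = (Well A→Well B) × (Well A→Well C) = (-41002.5, 87221.4, -225225).
So ∂z/∂easting = −n_x/n_z = −0.18205 and ∂z/∂northing = −n_y/n_z = 0.38726.
Gradient magnitude |∇z| = √(a² + b²) = √(0.03314 + 0.14997) = 0.42792.
True dip = arctan(0.42792) = 23.17°, dipping toward SSE (azimuth ≈ 155°).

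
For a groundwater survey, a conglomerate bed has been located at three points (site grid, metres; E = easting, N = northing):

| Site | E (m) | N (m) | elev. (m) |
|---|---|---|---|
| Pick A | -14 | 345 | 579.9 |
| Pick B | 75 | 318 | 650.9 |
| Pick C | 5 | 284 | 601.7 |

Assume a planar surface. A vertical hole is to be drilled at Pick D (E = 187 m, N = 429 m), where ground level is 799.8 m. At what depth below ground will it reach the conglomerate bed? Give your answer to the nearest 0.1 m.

Two edge vectors: Pick A→Pick B = (89, -27, 71), Pick A→Pick C = (19, -61, 21.8).
Normal n = (Pick A→Pick B) × (Pick A→Pick C) = (3742.4, -591.2, -4916).
So ∂z/∂E = −n_x/n_z = 0.76127 and ∂z/∂N = −n_y/n_z = −0.12026.
Intercept c from Pick A: 579.9 + 10.66 + 41.49 = 632.05.
At (187, 429): z_contact = 142.36 − 51.59 + 632.05 = 722.81 m.
Depth below ground = 799.8 − 722.81 = 77.0 m.

77.0 m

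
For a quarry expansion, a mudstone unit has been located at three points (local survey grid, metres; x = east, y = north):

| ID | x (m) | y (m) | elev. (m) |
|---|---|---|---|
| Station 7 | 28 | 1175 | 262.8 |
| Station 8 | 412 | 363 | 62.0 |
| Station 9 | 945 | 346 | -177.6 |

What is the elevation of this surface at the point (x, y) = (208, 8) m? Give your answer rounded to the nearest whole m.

141 m

Two edge vectors: Station 7→Station 8 = (384, -812, -200.8), Station 7→Station 9 = (917, -829, -440.4).
Normal n = (Station 7→Station 8) × (Station 7→Station 9) = (191141.6, -15020, 426268).
So ∂z/∂x = −n_x/n_z = −0.44841 and ∂z/∂y = −n_y/n_z = 0.03524.
Intercept c from Station 7: 262.8 + 12.56 − 41.40 = 233.95.
At (208, 8): z = −93.3 + 0.3 + 233.95 = 141.0 m.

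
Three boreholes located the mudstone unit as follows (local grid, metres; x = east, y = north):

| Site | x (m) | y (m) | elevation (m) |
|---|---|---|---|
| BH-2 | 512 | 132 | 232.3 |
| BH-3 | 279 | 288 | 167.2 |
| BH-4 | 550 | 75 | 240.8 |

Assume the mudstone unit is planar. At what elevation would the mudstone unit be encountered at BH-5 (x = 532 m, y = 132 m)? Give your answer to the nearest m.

239 m

Let the plane be z = a·x + b·y + c.
BH-3−BH-2: −233a + 156b = −65.1;  BH-4−BH-2: 38a − 57b = 8.5.
Solving gives a = 0.32432, b = 0.06709.
Then c = 232.3 − a·512 − b·132 = 57.39.
At (532, 132): z = 172.5 + 8.9 + 57.39 = 238.8 m.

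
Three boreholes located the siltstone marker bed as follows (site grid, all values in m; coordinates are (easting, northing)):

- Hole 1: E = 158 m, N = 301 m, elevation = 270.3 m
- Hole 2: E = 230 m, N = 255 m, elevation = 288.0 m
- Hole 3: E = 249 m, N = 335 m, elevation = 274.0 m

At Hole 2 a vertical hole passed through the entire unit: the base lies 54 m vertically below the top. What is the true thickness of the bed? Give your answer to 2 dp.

52.58 m

Two edge vectors: Hole 1→Hole 2 = (72, -46, 17.7), Hole 1→Hole 3 = (91, 34, 3.7).
Normal n = (Hole 1→Hole 2) × (Hole 1→Hole 3) = (-772, 1344.3, 6634).
So ∂z/∂E = −n_x/n_z = 0.11637 and ∂z/∂N = −n_y/n_z = −0.20264.
|∇z| = √(a²+b²) = 0.23368, so dip δ = arctan(0.23368) = 13.15°.
True thickness = vertical thickness × cos δ = 54 × cos 13.15° = 52.58 m.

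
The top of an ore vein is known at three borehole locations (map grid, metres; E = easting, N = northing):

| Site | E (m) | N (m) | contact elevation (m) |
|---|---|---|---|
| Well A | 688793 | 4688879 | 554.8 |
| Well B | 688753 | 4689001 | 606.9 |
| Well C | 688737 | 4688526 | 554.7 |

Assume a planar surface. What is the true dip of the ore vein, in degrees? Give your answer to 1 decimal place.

41.6°

Let the plane be z = a·E + b·N + c.
Well B−Well A: −40a + 122b = 52.1;  Well C−Well A: −56a − 353b = −0.1.
Solving gives a = −0.87720, b = 0.13944.
Gradient magnitude |∇z| = √(a² + b²) = √(0.76948 + 0.01944) = 0.88821.
True dip = arctan(0.88821) = 41.6°, dipping toward E (azimuth ≈ 099°).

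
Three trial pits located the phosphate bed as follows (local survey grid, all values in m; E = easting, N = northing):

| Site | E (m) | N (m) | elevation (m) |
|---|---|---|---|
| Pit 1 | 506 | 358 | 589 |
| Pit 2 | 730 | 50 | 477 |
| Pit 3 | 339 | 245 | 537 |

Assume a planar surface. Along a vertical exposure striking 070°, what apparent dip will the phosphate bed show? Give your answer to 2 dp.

Let the plane be z = a·E + b·N + c.
Pit 2−Pit 1: 224a − 308b = −112;  Pit 3−Pit 1: −167a − 113b = −52.
Solving gives a = 0.04378, b = 0.39548.
Unit vector along 070° is (sin 70°, cos 70°) = (0.9397, 0.3420).
Slope in that direction = a·(0.9397) + b·(0.3420) = 0.17640.
Apparent dip = arctan|0.17640| = 10.00° (true dip is 21.7°, so apparent ≤ true as expected).

10.00°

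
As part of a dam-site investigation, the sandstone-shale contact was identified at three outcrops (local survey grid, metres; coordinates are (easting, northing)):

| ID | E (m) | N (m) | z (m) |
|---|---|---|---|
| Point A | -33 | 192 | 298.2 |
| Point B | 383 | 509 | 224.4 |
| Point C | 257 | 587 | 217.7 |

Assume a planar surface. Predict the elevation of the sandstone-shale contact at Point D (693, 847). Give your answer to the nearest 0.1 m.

152.4 m

Let the plane be z = a·E + b·N + c.
Point B−Point A: 416a + 317b = −73.8;  Point C−Point A: 290a + 395b = −80.5.
Solving gives a = −0.05018, b = −0.16696.
Then c = 298.2 − a·-33 − b·192 = 328.60.
At (693, 847): z = −34.8 − 141.4 + 328.60 = 152.4 m.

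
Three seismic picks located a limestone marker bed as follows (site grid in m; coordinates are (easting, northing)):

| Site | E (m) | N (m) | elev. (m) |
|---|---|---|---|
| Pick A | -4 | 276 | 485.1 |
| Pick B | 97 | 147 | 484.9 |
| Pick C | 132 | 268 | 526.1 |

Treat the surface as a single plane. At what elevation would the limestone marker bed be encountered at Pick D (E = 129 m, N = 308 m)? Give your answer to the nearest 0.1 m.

Two edge vectors: Pick A→Pick B = (101, -129, -0.2), Pick A→Pick C = (136, -8, 41).
Normal n = (Pick A→Pick B) × (Pick A→Pick C) = (-5290.6, -4168.2, 16736).
So ∂z/∂E = −n_x/n_z = 0.31612 and ∂z/∂N = −n_y/n_z = 0.24906.
Intercept c from Pick A: 485.1 + 1.26 − 68.74 = 417.63.
At (129, 308): z = 40.8 + 76.7 + 417.63 = 535.1 m.

535.1 m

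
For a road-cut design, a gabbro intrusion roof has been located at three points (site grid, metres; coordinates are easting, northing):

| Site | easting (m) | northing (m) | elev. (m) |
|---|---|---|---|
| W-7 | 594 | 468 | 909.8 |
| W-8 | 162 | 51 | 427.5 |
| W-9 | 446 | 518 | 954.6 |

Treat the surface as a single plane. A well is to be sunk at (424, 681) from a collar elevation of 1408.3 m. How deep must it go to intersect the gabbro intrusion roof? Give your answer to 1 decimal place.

Two edge vectors: W-7→W-8 = (-432, -417, -482.3), W-7→W-9 = (-148, 50, 44.8).
Normal n = (W-7→W-8) × (W-7→W-9) = (5433.4, 90734, -83316).
So ∂z/∂easting = −n_x/n_z = 0.06521 and ∂z/∂northing = −n_y/n_z = 1.08903.
Intercept c from W-7: 909.8 − 38.74 − 509.67 = 361.39.
At (424, 681): z_contact = 27.65 + 741.63 + 361.39 = 1130.68 m.
Depth below ground = 1408.3 − 1130.68 = 277.6 m.

277.6 m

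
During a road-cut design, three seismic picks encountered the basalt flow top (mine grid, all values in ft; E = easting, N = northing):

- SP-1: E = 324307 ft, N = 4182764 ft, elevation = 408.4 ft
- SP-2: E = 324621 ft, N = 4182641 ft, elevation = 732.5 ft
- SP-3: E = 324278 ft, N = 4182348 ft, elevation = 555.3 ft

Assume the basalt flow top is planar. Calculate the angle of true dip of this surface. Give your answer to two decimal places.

Two edge vectors: SP-1→SP-2 = (314, -123, 324.1), SP-1→SP-3 = (-29, -416, 146.9).
Normal n = (SP-1→SP-2) × (SP-1→SP-3) = (116756.9, -55525.5, -134191).
So ∂z/∂E = −n_x/n_z = 0.87008 and ∂z/∂N = −n_y/n_z = −0.41378.
Gradient magnitude |∇z| = √(a² + b²) = √(0.75704 + 0.17121) = 0.96346.
True dip = arctan(0.96346) = 43.93°, dipping toward WNW (azimuth ≈ 295°).

43.93°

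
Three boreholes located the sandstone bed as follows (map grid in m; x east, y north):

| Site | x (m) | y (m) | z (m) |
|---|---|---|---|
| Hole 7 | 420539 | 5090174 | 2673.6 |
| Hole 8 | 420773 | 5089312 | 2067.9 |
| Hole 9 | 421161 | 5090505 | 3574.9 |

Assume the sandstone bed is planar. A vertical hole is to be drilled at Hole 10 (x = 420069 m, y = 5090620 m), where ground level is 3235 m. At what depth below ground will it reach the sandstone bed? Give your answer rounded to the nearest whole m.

576 m

Let the plane be z = a·x + b·y + c.
Hole 8−Hole 7: 234a − 862b = −605.7;  Hole 9−Hole 7: 622a + 331b = 901.3.
Solving gives a = 0.93940188, b = 0.95767986.
Then c = 2673.6 − a·420539 − b·5090174 = −5267138.65.
At (420069, 5090620): z_contact = 394613.6 + 4875184.2 − 5267138.65 = 2659.2 m.
Depth below ground = 3235 − 2659.2 = 576 m.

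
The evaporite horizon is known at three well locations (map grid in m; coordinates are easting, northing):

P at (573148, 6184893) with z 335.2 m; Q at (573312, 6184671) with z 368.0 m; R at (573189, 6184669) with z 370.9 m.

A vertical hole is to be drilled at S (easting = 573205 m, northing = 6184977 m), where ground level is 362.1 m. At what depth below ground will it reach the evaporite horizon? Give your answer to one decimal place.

Let the plane be z = a·easting + b·northing + c.
Q−P: 164a − 222b = 32.8;  R−P: 41a − 224b = 35.7.
Solving gives a = −0.020923500, b = −0.163204748.
Then c = 335.2 − a·573148 − b·6184893 = 1021731.36.
At (573205, 6184977): z_contact = −11993.45 − 1009417.61 + 1021731.36 = 320.30 m.
Depth below ground = 362.1 − 320.30 = 41.8 m.

41.8 m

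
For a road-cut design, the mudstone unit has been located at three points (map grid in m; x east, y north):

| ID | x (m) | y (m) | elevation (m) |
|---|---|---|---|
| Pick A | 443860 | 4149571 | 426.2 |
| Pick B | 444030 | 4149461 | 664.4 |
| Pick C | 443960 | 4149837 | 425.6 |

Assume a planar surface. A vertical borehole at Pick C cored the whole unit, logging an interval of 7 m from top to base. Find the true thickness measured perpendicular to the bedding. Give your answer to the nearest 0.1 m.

4.5 m

Two edge vectors: Pick A→Pick B = (170, -110, 238.2), Pick A→Pick C = (100, 266, -0.6).
Normal n = (Pick A→Pick B) × (Pick A→Pick C) = (-63295.2, 23922, 56220).
So ∂z/∂x = −n_x/n_z = 1.12585 and ∂z/∂y = −n_y/n_z = −0.42551.
|∇z| = √(a²+b²) = 1.20357, so dip δ = arctan(1.20357) = 50.28°.
True thickness = vertical thickness × cos δ = 7 × cos 50.28° = 4.5 m.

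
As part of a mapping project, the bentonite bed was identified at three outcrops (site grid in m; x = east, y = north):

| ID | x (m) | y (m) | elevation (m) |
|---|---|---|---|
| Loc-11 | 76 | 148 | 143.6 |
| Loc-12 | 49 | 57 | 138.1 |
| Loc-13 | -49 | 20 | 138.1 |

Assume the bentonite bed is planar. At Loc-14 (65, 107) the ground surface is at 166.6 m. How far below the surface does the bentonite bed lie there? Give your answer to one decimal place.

Two edge vectors: Loc-11→Loc-12 = (-27, -91, -5.5), Loc-11→Loc-13 = (-125, -128, -5.5).
Normal n = (Loc-11→Loc-12) × (Loc-11→Loc-13) = (-203.5, 539, -7919).
So ∂z/∂x = −n_x/n_z = −0.02570 and ∂z/∂y = −n_y/n_z = 0.06806.
Intercept c from Loc-11: 143.6 + 1.95 − 10.07 = 135.48.
At (65, 107): z_contact = −1.67 + 7.28 + 135.48 = 141.09 m.
Depth below ground = 166.6 − 141.09 = 25.5 m.

25.5 m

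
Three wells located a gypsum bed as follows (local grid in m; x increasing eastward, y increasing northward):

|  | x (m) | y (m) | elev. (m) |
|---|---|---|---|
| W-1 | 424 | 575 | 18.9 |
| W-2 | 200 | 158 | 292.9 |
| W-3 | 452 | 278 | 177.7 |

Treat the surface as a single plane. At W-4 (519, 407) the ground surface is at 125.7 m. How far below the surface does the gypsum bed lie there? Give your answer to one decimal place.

Two edge vectors: W-1→W-2 = (-224, -417, 274), W-1→W-3 = (28, -297, 158.8).
Normal n = (W-1→W-2) × (W-1→W-3) = (15158.4, 43243.2, 78204).
So ∂z/∂x = −n_x/n_z = −0.19383 and ∂z/∂y = −n_y/n_z = −0.55295.
Intercept c from W-1: 18.9 + 82.18 + 317.95 = 419.03.
At (519, 407): z_contact = −100.60 − 225.05 + 419.03 = 93.38 m.
Depth below ground = 125.7 − 93.38 = 32.3 m.

32.3 m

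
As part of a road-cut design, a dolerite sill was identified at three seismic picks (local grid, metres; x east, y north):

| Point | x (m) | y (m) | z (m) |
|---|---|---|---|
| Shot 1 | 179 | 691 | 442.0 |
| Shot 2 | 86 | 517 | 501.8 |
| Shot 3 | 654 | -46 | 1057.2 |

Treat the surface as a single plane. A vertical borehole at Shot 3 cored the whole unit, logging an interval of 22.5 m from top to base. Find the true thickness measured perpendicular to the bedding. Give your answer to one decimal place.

Let the plane be z = a·x + b·y + c.
Shot 2−Shot 1: −93a − 174b = 59.8;  Shot 3−Shot 1: 475a − 737b = 615.2.
Solving gives a = 0.41651, b = −0.56629.
|∇z| = √(a²+b²) = 0.70297, so dip δ = arctan(0.70297) = 35.11°.
True thickness = vertical thickness × cos δ = 22.5 × cos 35.11° = 18.4 m.

18.4 m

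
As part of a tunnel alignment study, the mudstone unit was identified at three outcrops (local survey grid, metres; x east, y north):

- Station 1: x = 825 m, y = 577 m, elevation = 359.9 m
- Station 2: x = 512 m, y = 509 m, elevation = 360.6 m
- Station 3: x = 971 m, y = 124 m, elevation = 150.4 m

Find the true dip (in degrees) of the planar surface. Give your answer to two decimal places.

Let the plane be z = a·x + b·y + c.
Station 2−Station 1: −313a − 68b = 0.7;  Station 3−Station 1: 146a − 453b = −209.5.
Solving gives a = −0.09599, b = 0.43154.
Gradient magnitude |∇z| = √(a² + b²) = √(0.00921 + 0.18622) = 0.44208.
True dip = arctan(0.44208) = 23.85°, dipping toward SSE (azimuth ≈ 167°).

23.85°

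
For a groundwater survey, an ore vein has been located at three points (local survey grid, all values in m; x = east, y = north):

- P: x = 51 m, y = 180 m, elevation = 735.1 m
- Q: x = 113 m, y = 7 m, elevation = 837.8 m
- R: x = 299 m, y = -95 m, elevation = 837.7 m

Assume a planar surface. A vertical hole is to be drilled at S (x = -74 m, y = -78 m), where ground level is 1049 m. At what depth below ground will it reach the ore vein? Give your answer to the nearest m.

Two edge vectors: P→Q = (62, -173, 102.7), P→R = (248, -275, 102.6).
Normal n = (P→Q) × (P→R) = (10492.7, 19108.4, 25854).
So ∂z/∂x = −n_x/n_z = −0.40584 and ∂z/∂y = −n_y/n_z = −0.73909.
Intercept c from P: 735.1 + 20.70 + 133.04 = 888.83.
At (-74, -78): z_contact = 30.0 + 57.6 + 888.83 = 976.5 m.
Depth below ground = 1049 − 976.5 = 72 m.

72 m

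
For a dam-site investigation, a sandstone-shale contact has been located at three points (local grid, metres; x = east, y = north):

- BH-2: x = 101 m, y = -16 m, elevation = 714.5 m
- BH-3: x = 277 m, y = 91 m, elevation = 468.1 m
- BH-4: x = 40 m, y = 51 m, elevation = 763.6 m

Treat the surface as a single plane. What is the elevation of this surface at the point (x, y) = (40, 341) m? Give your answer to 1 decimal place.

Two edge vectors: BH-2→BH-3 = (176, 107, -246.4), BH-2→BH-4 = (-61, 67, 49.1).
Normal n = (BH-2→BH-3) × (BH-2→BH-4) = (21762.5, 6388.8, 18319).
So ∂z/∂x = −n_x/n_z = −1.18797 and ∂z/∂y = −n_y/n_z = −0.34875.
Intercept c from BH-2: 714.5 + 119.99 − 5.58 = 828.91.
At (40, 341): z = −47.5 − 118.9 + 828.91 = 662.5 m.

662.5 m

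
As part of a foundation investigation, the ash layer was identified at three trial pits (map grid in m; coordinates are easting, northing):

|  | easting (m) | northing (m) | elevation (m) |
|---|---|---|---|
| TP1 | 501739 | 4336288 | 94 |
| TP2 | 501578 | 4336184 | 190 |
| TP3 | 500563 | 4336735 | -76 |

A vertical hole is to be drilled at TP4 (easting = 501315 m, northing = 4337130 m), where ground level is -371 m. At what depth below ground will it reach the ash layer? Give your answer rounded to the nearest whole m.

88 m

Let the plane be z = a·easting + b·northing + c.
TP2−TP1: −161a − 104b = 96;  TP3−TP1: −1176a + 447b = −170.
Solving gives a = −0.12988042, b = −0.72201203.
Then c = 94 − a·501739 − b·4336288 = 3196112.20.
At (501315, 4337130): z_contact = −65111.0 − 3131460.1 + 3196112.20 = -458.9 m.
Depth below ground = -371 − (-458.9) = 88 m.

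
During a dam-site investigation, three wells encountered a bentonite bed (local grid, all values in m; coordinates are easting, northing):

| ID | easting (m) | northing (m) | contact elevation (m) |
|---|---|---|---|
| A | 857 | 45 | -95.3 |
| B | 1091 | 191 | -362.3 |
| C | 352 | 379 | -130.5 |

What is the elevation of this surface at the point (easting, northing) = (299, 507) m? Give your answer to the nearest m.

Two edge vectors: A→B = (234, 146, -267), A→C = (-505, 334, -35.2).
Normal n = (A→B) × (A→C) = (84038.8, 143071.8, 151886).
So ∂z/∂easting = −n_x/n_z = −0.55330 and ∂z/∂northing = −n_y/n_z = −0.94197.
Intercept c from A: -95.3 + 474.18 + 42.39 = 421.27.
At (299, 507): z = −165.4 − 477.6 + 421.27 = -221.7 m.

-222 m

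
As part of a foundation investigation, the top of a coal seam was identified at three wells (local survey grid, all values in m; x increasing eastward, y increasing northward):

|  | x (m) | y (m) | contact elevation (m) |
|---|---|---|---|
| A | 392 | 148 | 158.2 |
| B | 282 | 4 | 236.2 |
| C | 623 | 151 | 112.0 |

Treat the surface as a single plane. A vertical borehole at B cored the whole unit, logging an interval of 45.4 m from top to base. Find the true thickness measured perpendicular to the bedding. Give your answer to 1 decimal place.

41.6 m

Let the plane be z = a·x + b·y + c.
B−A: −110a − 144b = 78;  C−A: 231a + 3b = −46.2.
Solving gives a = −0.19490, b = −0.39279.
|∇z| = √(a²+b²) = 0.43848, so dip δ = arctan(0.43848) = 23.68°.
True thickness = vertical thickness × cos δ = 45.4 × cos 23.68° = 41.6 m.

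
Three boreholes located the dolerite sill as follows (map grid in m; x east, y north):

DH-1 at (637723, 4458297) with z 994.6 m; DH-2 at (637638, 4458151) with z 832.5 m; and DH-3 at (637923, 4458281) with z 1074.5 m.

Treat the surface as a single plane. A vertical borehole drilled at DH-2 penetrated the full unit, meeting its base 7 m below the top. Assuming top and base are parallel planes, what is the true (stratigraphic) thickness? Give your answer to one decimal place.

Two edge vectors: DH-1→DH-2 = (-85, -146, -162.1), DH-1→DH-3 = (200, -16, 79.9).
Normal n = (DH-1→DH-2) × (DH-1→DH-3) = (-14259, -25628.5, 30560).
So ∂z/∂x = −n_x/n_z = 0.46659 and ∂z/∂y = −n_y/n_z = 0.83863.
|∇z| = √(a²+b²) = 0.95969, so dip δ = arctan(0.95969) = 43.82°.
True thickness = vertical thickness × cos δ = 7 × cos 43.82° = 5.1 m.

5.1 m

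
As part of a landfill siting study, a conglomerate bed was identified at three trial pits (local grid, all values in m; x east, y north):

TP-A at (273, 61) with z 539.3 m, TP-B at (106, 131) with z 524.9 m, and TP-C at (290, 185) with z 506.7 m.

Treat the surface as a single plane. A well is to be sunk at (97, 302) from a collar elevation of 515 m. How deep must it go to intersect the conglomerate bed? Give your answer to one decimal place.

Let the plane be z = a·x + b·y + c.
TP-B−TP-A: −167a + 70b = −14.4;  TP-C−TP-A: 17a + 124b = −32.6.
Solving gives a = −0.02267, b = −0.25980.
Then c = 539.3 − a·273 − b·61 = 561.34.
At (97, 302): z_contact = −2.20 − 78.46 + 561.34 = 480.68 m.
Depth below ground = 515 − 480.68 = 34.3 m.

34.3 m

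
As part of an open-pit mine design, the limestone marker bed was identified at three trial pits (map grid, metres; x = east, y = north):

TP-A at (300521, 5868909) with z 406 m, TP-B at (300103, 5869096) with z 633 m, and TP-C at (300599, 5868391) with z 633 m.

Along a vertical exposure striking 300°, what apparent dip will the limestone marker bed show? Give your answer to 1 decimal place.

Let the plane be z = a·x + b·y + c.
TP-B−TP-A: −418a + 187b = 227;  TP-C−TP-A: 78a − 518b = 227.
Solving gives a = −0.79250, b = −0.55756.
Unit vector along 300° is (sin 300°, cos 300°) = (-0.8660, 0.5000).
Slope in that direction = a·(-0.8660) + b·(0.5000) = 0.40754.
Apparent dip = arctan|0.40754| = 22.2° (true dip is 44.1°, so apparent ≤ true as expected).

22.2°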